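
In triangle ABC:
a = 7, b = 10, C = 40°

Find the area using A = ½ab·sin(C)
A = ½·a·b·sin(C) = ½·7·10·sin(40°)
sin(40°) ≈ 0.642788
A ≈ ½·70·0.642788 = 35·0.642788 ≈ 22.4976

Area = 22.5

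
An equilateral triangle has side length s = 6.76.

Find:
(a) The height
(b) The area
(a) The height splits the triangle into two 30-60-90 halves: h = s·√3/2 = 6.76·1.73205/2 ≈ 11.7087/2 ≈ 5.85433
(b) Area = (√3/4)·s² = (√3/4)·6.76² = (√3/4)·45.6976 ≈ 0.433013·45.6976 ≈ 19.7876

Height = 5.854, Area = 19.79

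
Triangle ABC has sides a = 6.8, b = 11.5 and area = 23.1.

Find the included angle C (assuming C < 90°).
Area = ½·a·b·sin(C)  ⇒  sin(C) = 2·Area/(a·b) = 2·23.1/(6.8·11.5) = 46.2/78.2 ≈ 0.590793
C = arcsin(0.590793) ≈ 36.2133° (taking the acute solution since C < 90°)

C = 36.21°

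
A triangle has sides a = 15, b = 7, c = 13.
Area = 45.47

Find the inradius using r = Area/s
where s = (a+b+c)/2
s = (15 + 7 + 13)/2 = 35/2 = 17.5
r = Area/s = 45.47/17.5 ≈ 2.59829

r = 2.598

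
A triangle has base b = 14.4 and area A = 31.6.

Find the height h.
A = ½·b·h  ⇒  h = 2A/b = 2·31.6/14.4 = 63.2/14.4 ≈ 4.38889

h = 4.389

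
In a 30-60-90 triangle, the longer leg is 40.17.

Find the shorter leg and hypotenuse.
In a 30-60-90 triangle the sides are in ratio 1 : √3 : 2, so short leg = long leg/√3 and hypotenuse = 2·(short leg).
Short leg = 40.17/√3 ≈ 40.17/1.73205 ≈ 23.1922
Hypotenuse = 2·23.1922 ≈ 46.3843

Short leg = 23.19, Hypotenuse = 46.38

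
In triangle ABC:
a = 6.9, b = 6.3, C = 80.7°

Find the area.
Two sides and the included angle (SAS): A = ½·a·b·sin(C) = ½·6.9·6.3·sin(80.7°)
sin(80.7°) ≈ 0.986856
A ≈ ½·43.47·0.986856 = 21.735·0.986856 ≈ 21.4493

Area = 21.45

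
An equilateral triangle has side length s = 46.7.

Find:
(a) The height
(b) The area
(a) The height splits the triangle into two 30-60-90 halves: h = s·√3/2 = 46.7·1.73205/2 ≈ 80.8868/2 ≈ 40.4434
(b) Area = (√3/4)·s² = (√3/4)·46.7² = (√3/4)·2180.89 ≈ 0.433013·2180.89 ≈ 944.353

Height = 40.44, Area = 944.4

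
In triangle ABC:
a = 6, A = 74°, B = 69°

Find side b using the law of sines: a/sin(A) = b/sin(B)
a/sin(A) = b/sin(B)  ⇒  b = a·sin(B)/sin(A) = 6·sin(69°)/sin(74°)
sin(69°) ≈ 0.93358, sin(74°) ≈ 0.961262
b ≈ 6·0.93358/0.961262 ≈ 5.60148/0.961262 ≈ 5.82722

b = 5.827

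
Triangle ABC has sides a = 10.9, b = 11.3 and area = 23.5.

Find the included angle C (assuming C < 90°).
Area = ½·a·b·sin(C)  ⇒  sin(C) = 2·Area/(a·b) = 2·23.5/(10.9·11.3) = 47/123.17 ≈ 0.381586
C = arcsin(0.381586) ≈ 22.432° (taking the acute solution since C < 90°)

C = 22.43°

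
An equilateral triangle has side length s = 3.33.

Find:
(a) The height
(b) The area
(a) The height splits the triangle into two 30-60-90 halves: h = s·√3/2 = 3.33·1.73205/2 ≈ 5.76773/2 ≈ 2.88386
(b) Area = (√3/4)·s² = (√3/4)·3.33² = (√3/4)·11.0889 ≈ 0.433013·11.0889 ≈ 4.80163

Height = 2.884, Area = 4.802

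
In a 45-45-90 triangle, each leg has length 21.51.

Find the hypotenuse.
In a 45-45-90 triangle the sides are in ratio 1 : 1 : √2, so hypotenuse = leg·√2.
Hypotenuse = 21.51·√2 ≈ 21.51·1.41421 ≈ 30.4197

Hypotenuse = 21.51√2 = 30.42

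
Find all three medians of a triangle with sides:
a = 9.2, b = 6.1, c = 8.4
Median formula: m_a = ½√(2b² + 2c² − a²) (and cyclically). a² = 84.64, b² = 37.21, c² = 70.56.
m_a = ½√(2·37.21 + 2·70.56 − 84.64) = ½√130.9 ≈ ½·11.4412 ≈ 5.72058
m_b = ½√(2·84.64 + 2·70.56 − 37.21) = ½√273.19 ≈ ½·16.5285 ≈ 8.26423
m_c = ½√(2·84.64 + 2·37.21 − 70.56) = ½√173.14 ≈ ½·13.1583 ≈ 6.57913

m_a = 5.721, m_b = 8.264, m_c = 6.579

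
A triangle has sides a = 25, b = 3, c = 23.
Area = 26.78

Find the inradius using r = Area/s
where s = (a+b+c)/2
s = (25 + 3 + 23)/2 = 51/2 = 25.5
r = Area/s = 26.78/25.5 ≈ 1.0502

r = 1.05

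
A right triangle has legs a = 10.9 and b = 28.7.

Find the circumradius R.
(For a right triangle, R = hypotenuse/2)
Hypotenuse c = √(a² + b²) = √(118.81 + 823.69) = √942.5 ≈ 30.7002
R = c/2 ≈ 30.7002/2 ≈ 15.3501

R = 15.35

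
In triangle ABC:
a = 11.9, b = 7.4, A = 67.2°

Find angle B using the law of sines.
a/sin(A) = b/sin(B)  ⇒  sin(B) = b·sin(A)/a = 7.4·sin(67.2°)/11.9
sin(67.2°) ≈ 0.921863
sin(B) ≈ 7.4·0.921863/11.9 ≈ 6.82179/11.9 ≈ 0.573259
B = arcsin(0.573259) ≈ 34.9778°
(Since b ≤ a we need B ≤ A, so the obtuse alternative 180° − 34.9778° ≈ 145.022° is rejected.)

B = 34.98°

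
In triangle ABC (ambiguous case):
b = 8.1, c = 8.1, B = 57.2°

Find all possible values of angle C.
b/sin(B) = c/sin(C)  ⇒  sin(C) = c·sin(B)/b = 8.1·sin(57.2°)/8.1
sin(57.2°) ≈ 0.840567
sin(C) ≈ 8.1·0.840567/8.1 ≈ 6.80859/8.1 ≈ 0.840567
Candidate 1: C₁ = arcsin(0.840567) ≈ 57.2°  →  A = 180° − 57.2° − 57.2° ≈ 65.6° > 0, valid
Candidate 2: C₂ = 180° − C₁ ≈ 122.8°  →  A = 180° − 57.2° − 122.8° ≈ 0° ≤ 0, not a valid triangle

C = 57.2° (one solution)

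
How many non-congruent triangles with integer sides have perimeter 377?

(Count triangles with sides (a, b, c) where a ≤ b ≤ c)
Let a ≤ b ≤ c with a + b + c = 377. The only binding inequality is a + b > c, i.e. 377 − c > c, so c < 377/2; and c ≥ 377/3 since c is the largest side.
So 126 ≤ c ≤ 188. For each c, b runs from ⌈(377 − c)/2⌉ up to c (then a = 377 − b − c satisfies 1 ≤ a ≤ b automatically), giving c − ⌈(377 − c)/2⌉ + 1 choices.
Summing over c: 1 + 3 + 4 + 6 + … + 93 + 94  (63 terms, c = 126, …, 188) = 3008
Check (closed form: nearest integer to p²/48 for even p, (p+3)²/48 for odd p): (377+3)²/48 = 380²/48 = 144400/48 ≈ 3008.33 → 3008

3008 triangles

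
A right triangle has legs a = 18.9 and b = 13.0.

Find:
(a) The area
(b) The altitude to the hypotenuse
(a) The legs are perpendicular, so Area = ½·a·b = ½·18.9·13.0 = ½·245.7 = 122.85
(b) Hypotenuse c = √(a² + b²) = √(357.21 + 169) = √526.21 ≈ 22.9393
    Area = ½·c·h_c  ⇒  h_c = 2·Area/c = 245.7/22.9393 ≈ 10.7109

Area = 122.85, h_c = 10.71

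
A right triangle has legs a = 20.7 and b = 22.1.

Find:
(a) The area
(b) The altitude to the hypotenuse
(a) The legs are perpendicular, so Area = ½·a·b = ½·20.7·22.1 = ½·457.47 = 228.735
(b) Hypotenuse c = √(a² + b²) = √(428.49 + 488.41) = √916.9 ≈ 30.2804
    Area = ½·c·h_c  ⇒  h_c = 2·Area/c = 457.47/30.2804 ≈ 15.1078

Area = 228.735, h_c = 15.11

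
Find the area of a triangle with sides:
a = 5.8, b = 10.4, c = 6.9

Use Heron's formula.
s = (5.8 + 10.4 + 6.9)/2 = 23.1/2 = 11.55
s − a = 5.75, s − b = 1.15, s − c = 4.65
s(s−a)(s−b)(s−c) = 11.55·5.75·1.15·4.65 ≈ 355.141
Area = √355.141 ≈ 18.8452

Area = 18.85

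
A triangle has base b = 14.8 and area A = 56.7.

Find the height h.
A = ½·b·h  ⇒  h = 2A/b = 2·56.7/14.8 = 113.4/14.8 ≈ 7.66216

h = 7.662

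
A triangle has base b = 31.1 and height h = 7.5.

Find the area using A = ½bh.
A = ½·b·h = ½·31.1·7.5 = ½·233.25 = 116.625

Area = 116.625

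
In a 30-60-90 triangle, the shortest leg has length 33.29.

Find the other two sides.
In a 30-60-90 triangle the sides are in ratio 1 : √3 : 2 (short leg : long leg : hypotenuse).
Long leg = 33.29·√3 ≈ 33.29·1.73205 ≈ 57.66
Hypotenuse = 2·33.29 = 66.58

Long leg = 33.29√3 = 57.66, Hypotenuse = 66.58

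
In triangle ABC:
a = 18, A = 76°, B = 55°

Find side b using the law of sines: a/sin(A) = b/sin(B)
a/sin(A) = b/sin(B)  ⇒  b = a·sin(B)/sin(A) = 18·sin(55°)/sin(76°)
sin(55°) ≈ 0.819152, sin(76°) ≈ 0.970296
b ≈ 18·0.819152/0.970296 ≈ 14.7447/0.970296 ≈ 15.1961

b = 15.2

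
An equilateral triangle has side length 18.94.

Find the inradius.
r = Area/s with s the semi-perimeter.
Area = (√3/4)·18.94² = (√3/4)·358.7236 ≈ 0.433013·358.7236 ≈ 155.332
s = 3·18.94/2 = 28.41
r ≈ 155.332/28.41 ≈ 5.46751
(Equivalently r = side/(2√3) = 18.94/3.4641 ≈ 5.46751.)

r = 5.468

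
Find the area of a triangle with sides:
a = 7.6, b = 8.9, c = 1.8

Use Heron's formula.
s = (7.6 + 8.9 + 1.8)/2 = 18.3/2 = 9.15
s − a = 1.55, s − b = 0.25, s − c = 7.35
s(s−a)(s−b)(s−c) = 9.15·1.55·0.25·7.35 ≈ 26.0603
Area = √26.0603 ≈ 5.10493

Area = 5.105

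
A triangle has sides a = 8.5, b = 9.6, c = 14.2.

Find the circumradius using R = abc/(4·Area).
First find the area with Heron's formula.
s = (8.5 + 9.6 + 14.2)/2 = 16.15
Area = √(s(s−a)(s−b)(s−c)) = √(16.15·7.65·6.55·1.95) ≈ √1578.01 ≈ 39.7242
abc = 8.5·9.6·14.2 = 1158.72
R = abc/(4·Area) ≈ 1158.72/(4·39.7242) = 1158.72/158.897 ≈ 7.29228

R = 7.292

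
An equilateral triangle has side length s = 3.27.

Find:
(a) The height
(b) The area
(a) The height splits the triangle into two 30-60-90 halves: h = s·√3/2 = 3.27·1.73205/2 ≈ 5.66381/2 ≈ 2.8319
(b) Area = (√3/4)·s² = (√3/4)·3.27² = (√3/4)·10.6929 ≈ 0.433013·10.6929 ≈ 4.63016

Height = 2.832, Area = 4.63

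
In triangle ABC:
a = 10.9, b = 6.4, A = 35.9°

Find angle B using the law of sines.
a/sin(A) = b/sin(B)  ⇒  sin(B) = b·sin(A)/a = 6.4·sin(35.9°)/10.9
sin(35.9°) ≈ 0.586372
sin(B) ≈ 6.4·0.586372/10.9 ≈ 3.75278/10.9 ≈ 0.344292
B = arcsin(0.344292) ≈ 20.1386°
(Since b ≤ a we need B ≤ A, so the obtuse alternative 180° − 20.1386° ≈ 159.861° is rejected.)

B = 20.14°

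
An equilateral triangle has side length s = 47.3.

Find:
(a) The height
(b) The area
(a) The height splits the triangle into two 30-60-90 halves: h = s·√3/2 = 47.3·1.73205/2 ≈ 81.926/2 ≈ 40.963
(b) Area = (√3/4)·s² = (√3/4)·47.3² = (√3/4)·2237.29 ≈ 0.433013·2237.29 ≈ 968.775

Height = 40.96, Area = 968.8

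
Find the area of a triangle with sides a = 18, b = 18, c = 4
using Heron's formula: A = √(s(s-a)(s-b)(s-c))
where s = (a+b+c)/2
s = (18 + 18 + 4)/2 = 40/2 = 20
s − a = 2, s − b = 2, s − c = 16
s(s−a)(s−b)(s−c) = 20·2·2·16 = 1280
Area = √1280 ≈ 35.7771

s = 20.0, Area = 35.78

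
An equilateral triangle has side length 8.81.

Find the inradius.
r = Area/s with s the semi-perimeter.
Area = (√3/4)·8.81² = (√3/4)·77.6161 ≈ 0.433013·77.6161 ≈ 33.6088
s = 3·8.81/2 = 13.215
r ≈ 33.6088/13.215 ≈ 2.54323
(Equivalently r = side/(2√3) = 8.81/3.4641 ≈ 2.54323.)

r = 2.543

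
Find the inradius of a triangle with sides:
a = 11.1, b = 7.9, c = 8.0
r = Area/s where s is the semi-perimeter.
s = (11.1 + 7.9 + 8.0)/2 = 27/2 = 13.5
Area = √(s(s−a)(s−b)(s−c)) = √(13.5·2.4·5.6·5.5) ≈ √997.92 ≈ 31.5899
r ≈ 31.5899/13.5 ≈ 2.33999

r = 2.34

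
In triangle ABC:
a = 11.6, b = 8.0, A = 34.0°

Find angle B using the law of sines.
a/sin(A) = b/sin(B)  ⇒  sin(B) = b·sin(A)/a = 8.0·sin(34.0°)/11.6
sin(34.0°) ≈ 0.559193
sin(B) ≈ 8.0·0.559193/11.6 ≈ 4.47354/11.6 ≈ 0.38565
B = arcsin(0.38565) ≈ 22.6841°
(Since b ≤ a we need B ≤ A, so the obtuse alternative 180° − 22.6841° ≈ 157.316° is rejected.)

B = 22.68°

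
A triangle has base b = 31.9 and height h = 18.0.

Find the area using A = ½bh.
A = ½·b·h = ½·31.9·18.0 = ½·574.2 = 287.1

Area = 287.1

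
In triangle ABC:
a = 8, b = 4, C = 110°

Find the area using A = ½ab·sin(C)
A = ½·a·b·sin(C) = ½·8·4·sin(110°)
sin(110°) ≈ 0.939693
A ≈ ½·32·0.939693 = 16·0.939693 ≈ 15.0351

Area = 15.04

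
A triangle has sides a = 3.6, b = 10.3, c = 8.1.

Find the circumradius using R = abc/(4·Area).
First find the area with Heron's formula.
s = (3.6 + 10.3 + 8.1)/2 = 11
Area = √(s(s−a)(s−b)(s−c)) = √(11·7.4·0.7·2.9) ≈ √165.242 ≈ 12.8546
abc = 3.6·10.3·8.1 = 300.348
R = abc/(4·Area) ≈ 300.348/(4·12.8546) = 300.348/51.4186 ≈ 5.84123

R = 5.841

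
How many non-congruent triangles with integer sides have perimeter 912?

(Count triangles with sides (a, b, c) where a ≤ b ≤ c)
Let a ≤ b ≤ c with a + b + c = 912. The only binding inequality is a + b > c, i.e. 912 − c > c, so c < 912/2; and c ≥ 912/3 since c is the largest side.
So 304 ≤ c ≤ 455. For each c, b runs from ⌈(912 − c)/2⌉ up to c (then a = 912 − b − c satisfies 1 ≤ a ≤ b automatically), giving c − ⌈(912 − c)/2⌉ + 1 choices.
Summing over c: 1 + 2 + 4 + 5 + … + 226 + 227  (152 terms, c = 304, …, 455) = 17328
Check (closed form: nearest integer to p²/48 for even p, (p+3)²/48 for odd p): 912²/48 = 831744/48 ≈ 17328.00 → 17328

17328 triangles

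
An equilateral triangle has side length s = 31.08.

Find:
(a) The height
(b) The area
(a) The height splits the triangle into two 30-60-90 halves: h = s·√3/2 = 31.08·1.73205/2 ≈ 53.8321/2 ≈ 26.9161
(b) Area = (√3/4)·s² = (√3/4)·31.08² = (√3/4)·965.9664 ≈ 0.433013·965.9664 ≈ 418.276

Height = 26.92, Area = 418.3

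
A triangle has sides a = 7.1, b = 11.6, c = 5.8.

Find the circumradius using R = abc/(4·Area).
First find the area with Heron's formula.
s = (7.1 + 11.6 + 5.8)/2 = 12.25
Area = √(s(s−a)(s−b)(s−c)) = √(12.25·5.15·0.65·6.45) ≈ √264.494 ≈ 16.2633
abc = 7.1·11.6·5.8 = 477.688
R = abc/(4·Area) ≈ 477.688/(4·16.2633) = 477.688/65.0531 ≈ 7.34304

R = 7.343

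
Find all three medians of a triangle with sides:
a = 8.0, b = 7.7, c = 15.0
Median formula: m_a = ½√(2b² + 2c² − a²) (and cyclically). a² = 64, b² = 59.29, c² = 225.
m_a = ½√(2·59.29 + 2·225 − 64) = ½√504.58 ≈ ½·22.4629 ≈ 11.2314
m_b = ½√(2·64 + 2·225 − 59.29) = ½√518.71 ≈ ½·22.7752 ≈ 11.3876
m_c = ½√(2·64 + 2·59.29 − 225) = ½√21.58 ≈ ½·4.64543 ≈ 2.32271

m_a = 11.23, m_b = 11.39, m_c = 2.323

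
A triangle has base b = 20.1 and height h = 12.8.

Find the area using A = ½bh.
A = ½·b·h = ½·20.1·12.8 = ½·257.28 = 128.64

Area = 128.64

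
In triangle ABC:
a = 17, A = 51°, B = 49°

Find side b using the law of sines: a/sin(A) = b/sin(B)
a/sin(A) = b/sin(B)  ⇒  b = a·sin(B)/sin(A) = 17·sin(49°)/sin(51°)
sin(49°) ≈ 0.75471, sin(51°) ≈ 0.777146
b ≈ 17·0.75471/0.777146 ≈ 12.8301/0.777146 ≈ 16.5092

b = 16.51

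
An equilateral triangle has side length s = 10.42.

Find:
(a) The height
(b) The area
(a) The height splits the triangle into two 30-60-90 halves: h = s·√3/2 = 10.42·1.73205/2 ≈ 18.048/2 ≈ 9.02398
(b) Area = (√3/4)·s² = (√3/4)·10.42² = (√3/4)·108.5764 ≈ 0.433013·108.5764 ≈ 47.015

Height = 9.024, Area = 47.01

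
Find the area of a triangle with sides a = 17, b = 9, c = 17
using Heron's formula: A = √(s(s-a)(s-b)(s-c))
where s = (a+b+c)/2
s = (17 + 9 + 17)/2 = 43/2 = 21.5
s − a = 4.5, s − b = 12.5, s − c = 4.5
s(s−a)(s−b)(s−c) = 21.5·4.5·12.5·4.5 = 5442.1875
Area = √5442.1875 ≈ 73.7712

s = 21.5, Area = 73.77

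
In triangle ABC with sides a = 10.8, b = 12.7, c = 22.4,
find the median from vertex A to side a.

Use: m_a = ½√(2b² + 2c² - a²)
m_a = ½√(2·12.7² + 2·22.4² − 10.8²) = ½√(2·161.29 + 2·501.76 − 116.64) = ½√(322.58 + 1003.52 − 116.64) = ½√1209.46
√1209.46 ≈ 34.7773, so m_a ≈ 17.3886

m_a = 17.39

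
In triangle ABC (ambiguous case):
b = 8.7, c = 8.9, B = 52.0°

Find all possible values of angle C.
b/sin(B) = c/sin(C)  ⇒  sin(C) = c·sin(B)/b = 8.9·sin(52.0°)/8.7
sin(52.0°) ≈ 0.788011
sin(C) ≈ 8.9·0.788011/8.7 ≈ 7.0133/8.7 ≈ 0.806126
Candidate 1: C₁ = arcsin(0.806126) ≈ 53.7191°  →  A = 180° − 52.0° − 53.7191° ≈ 74.2809° > 0, valid
Candidate 2: C₂ = 180° − C₁ ≈ 126.281°  →  A = 180° − 52.0° − 126.281° ≈ 1.71913° > 0, valid

C = 53.72° or C = 126.3° (two solutions)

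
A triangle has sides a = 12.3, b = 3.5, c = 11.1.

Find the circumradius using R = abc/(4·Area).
First find the area with Heron's formula.
s = (12.3 + 3.5 + 11.1)/2 = 13.45
Area = √(s(s−a)(s−b)(s−c)) = √(13.45·1.15·9.95·2.35) ≈ √361.669 ≈ 19.0176
abc = 12.3·3.5·11.1 = 477.855
R = abc/(4·Area) ≈ 477.855/(4·19.0176) = 477.855/76.0704 ≈ 6.28175

R = 6.282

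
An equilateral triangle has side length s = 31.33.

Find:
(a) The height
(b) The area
(a) The height splits the triangle into two 30-60-90 halves: h = s·√3/2 = 31.33·1.73205/2 ≈ 54.2652/2 ≈ 27.1326
(b) Area = (√3/4)·s² = (√3/4)·31.33² = (√3/4)·981.5689 ≈ 0.433013·981.5689 ≈ 425.032

Height = 27.13, Area = 425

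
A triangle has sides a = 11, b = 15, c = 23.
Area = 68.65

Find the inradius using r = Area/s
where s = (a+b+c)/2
s = (11 + 15 + 23)/2 = 49/2 = 24.5
r = Area/s = 68.65/24.5 ≈ 2.80204

r = 2.802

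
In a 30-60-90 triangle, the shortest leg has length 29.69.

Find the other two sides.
In a 30-60-90 triangle the sides are in ratio 1 : √3 : 2 (short leg : long leg : hypotenuse).
Long leg = 29.69·√3 ≈ 29.69·1.73205 ≈ 51.4246
Hypotenuse = 2·29.69 = 59.38

Long leg = 29.69√3 = 51.42, Hypotenuse = 59.38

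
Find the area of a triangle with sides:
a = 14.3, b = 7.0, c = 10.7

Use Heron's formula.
s = (14.3 + 7.0 + 10.7)/2 = 32/2 = 16
s − a = 1.7, s − b = 9, s − c = 5.3
s(s−a)(s−b)(s−c) = 16·1.7·9·5.3 ≈ 1297.44
Area = √1297.44 ≈ 36.02

Area = 36.02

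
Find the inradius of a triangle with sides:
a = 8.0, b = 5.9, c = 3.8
r = Area/s where s is the semi-perimeter.
s = (8.0 + 5.9 + 3.8)/2 = 17.7/2 = 8.85
Area = √(s(s−a)(s−b)(s−c)) = √(8.85·0.85·2.95·5.05) ≈ √112.066 ≈ 10.5861
r ≈ 10.5861/8.85 ≈ 1.19617

r = 1.196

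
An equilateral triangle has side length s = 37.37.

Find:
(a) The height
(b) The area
(a) The height splits the triangle into two 30-60-90 halves: h = s·√3/2 = 37.37·1.73205/2 ≈ 64.7267/2 ≈ 32.3634
(b) Area = (√3/4)·s² = (√3/4)·37.37² = (√3/4)·1396.5169 ≈ 0.433013·1396.5169 ≈ 604.71

Height = 32.36, Area = 604.7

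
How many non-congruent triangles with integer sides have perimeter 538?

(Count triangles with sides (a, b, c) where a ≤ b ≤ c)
Let a ≤ b ≤ c with a + b + c = 538. The only binding inequality is a + b > c, i.e. 538 − c > c, so c < 538/2; and c ≥ 538/3 since c is the largest side.
So 180 ≤ c ≤ 268. For each c, b runs from ⌈(538 − c)/2⌉ up to c (then a = 538 − b − c satisfies 1 ≤ a ≤ b automatically), giving c − ⌈(538 − c)/2⌉ + 1 choices.
Summing over c: 2 + 3 + 5 + 6 + … + 132 + 134  (89 terms, c = 180, …, 268) = 6030
Check (closed form: nearest integer to p²/48 for even p, (p+3)²/48 for odd p): 538²/48 = 289444/48 ≈ 6030.08 → 6030

6030 triangles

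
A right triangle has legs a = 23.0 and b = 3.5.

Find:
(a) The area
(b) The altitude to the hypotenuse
(a) The legs are perpendicular, so Area = ½·a·b = ½·23.0·3.5 = ½·80.5 = 40.25
(b) Hypotenuse c = √(a² + b²) = √(529 + 12.25) = √541.25 ≈ 23.2648
    Area = ½·c·h_c  ⇒  h_c = 2·Area/c = 80.5/23.2648 ≈ 3.46017

Area = 40.25, h_c = 3.46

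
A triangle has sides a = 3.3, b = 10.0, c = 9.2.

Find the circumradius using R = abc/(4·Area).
First find the area with Heron's formula.
s = (3.3 + 10.0 + 9.2)/2 = 11.25
Area = √(s(s−a)(s−b)(s−c)) = √(11.25·7.95·1.25·2.05) ≈ √229.184 ≈ 15.1388
abc = 3.3·10.0·9.2 = 303.6
R = abc/(4·Area) ≈ 303.6/(4·15.1388) = 303.6/60.5552 ≈ 5.0136

R = 5.014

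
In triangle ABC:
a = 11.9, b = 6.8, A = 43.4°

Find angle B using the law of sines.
a/sin(A) = b/sin(B)  ⇒  sin(B) = b·sin(A)/a = 6.8·sin(43.4°)/11.9
sin(43.4°) ≈ 0.687088
sin(B) ≈ 6.8·0.687088/11.9 ≈ 4.6722/11.9 ≈ 0.392621
B = arcsin(0.392621) ≈ 23.1177°
(Since b ≤ a we need B ≤ A, so the obtuse alternative 180° − 23.1177° ≈ 156.882° is rejected.)

B = 23.12°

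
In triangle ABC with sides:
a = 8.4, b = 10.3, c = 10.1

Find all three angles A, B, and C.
Law of cosines for each angle (a² = 70.56, b² = 106.09, c² = 102.01):
cos(A) = (b² + c² − a²)/(2bc) = (106.09 + 102.01 − 70.56)/(2·10.3·10.1) = 137.54/208.06 ≈ 0.661059  ⇒  A ≈ 48.6193°
cos(B) = (a² + c² − b²)/(2ac) = (70.56 + 102.01 − 106.09)/(2·8.4·10.1) = 66.48/169.68 ≈ 0.391796  ⇒  B ≈ 66.9337°
cos(C) = (a² + b² − c²)/(2ab) = (70.56 + 106.09 − 102.01)/(2·8.4·10.3) = 74.64/173.04 ≈ 0.431345  ⇒  C ≈ 64.447°
Check: A + B + C ≈ 180°

A = 48.62°, B = 66.93°, C = 64.45°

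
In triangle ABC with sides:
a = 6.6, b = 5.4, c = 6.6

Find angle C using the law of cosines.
c² = a² + b² − 2ab·cos(C)  ⇒  cos(C) = (a² + b² − c²)/(2ab)
cos(C) = (6.6² + 5.4² − 6.6²)/(2·6.6·5.4) = (43.56 + 29.16 − 43.56)/71.28 = 29.16/71.28 ≈ 0.409091
C = arccos(0.409091) ≈ 65.8523°

C = 65.85°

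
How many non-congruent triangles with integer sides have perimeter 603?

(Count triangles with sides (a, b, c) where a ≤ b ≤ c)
Let a ≤ b ≤ c with a + b + c = 603. The only binding inequality is a + b > c, i.e. 603 − c > c, so c < 603/2; and c ≥ 603/3 since c is the largest side.
So 201 ≤ c ≤ 301. For each c, b runs from ⌈(603 − c)/2⌉ up to c (then a = 603 − b − c satisfies 1 ≤ a ≤ b automatically), giving c − ⌈(603 − c)/2⌉ + 1 choices.
Summing over c: 1 + 2 + 4 + 5 + … + 149 + 151  (101 terms, c = 201, …, 301) = 7651
Check (closed form: nearest integer to p²/48 for even p, (p+3)²/48 for odd p): (603+3)²/48 = 606²/48 = 367236/48 ≈ 7650.75 → 7651

7651 triangles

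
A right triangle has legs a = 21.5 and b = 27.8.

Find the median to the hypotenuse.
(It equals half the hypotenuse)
Hypotenuse c = √(a² + b²) = √(462.25 + 772.84) = √1235.09 ≈ 35.1438
Median to hypotenuse = c/2 ≈ 35.1438/2 ≈ 17.5719

Median = 17.57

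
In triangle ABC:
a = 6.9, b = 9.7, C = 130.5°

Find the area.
Two sides and the included angle (SAS): A = ½·a·b·sin(C) = ½·6.9·9.7·sin(130.5°)
sin(130.5°) ≈ 0.760406
A ≈ ½·66.93·0.760406 = 33.465·0.760406 ≈ 25.447

Area = 25.45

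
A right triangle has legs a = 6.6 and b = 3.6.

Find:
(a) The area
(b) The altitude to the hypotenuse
(a) The legs are perpendicular, so Area = ½·a·b = ½·6.6·3.6 = ½·23.76 = 11.88
(b) Hypotenuse c = √(a² + b²) = √(43.56 + 12.96) = √56.52 ≈ 7.51798
    Area = ½·c·h_c  ⇒  h_c = 2·Area/c = 23.76/7.51798 ≈ 3.16042

Area = 11.88, h_c = 3.16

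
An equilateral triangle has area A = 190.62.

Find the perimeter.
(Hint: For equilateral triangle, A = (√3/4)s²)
A = (√3/4)s²  ⇒  s² = 4A/√3 = 4·190.62/√3 = 762.48/1.73205 ≈ 440.218
s ≈ √440.218 ≈ 20.9814
Perimeter = 3s ≈ 3·20.9814 ≈ 62.9441

Perimeter = 62.94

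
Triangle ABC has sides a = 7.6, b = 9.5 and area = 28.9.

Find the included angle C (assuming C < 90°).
Area = ½·a·b·sin(C)  ⇒  sin(C) = 2·Area/(a·b) = 2·28.9/(7.6·9.5) = 57.8/72.2 ≈ 0.800554
C = arcsin(0.800554) ≈ 53.183° (taking the acute solution since C < 90°)

C = 53.18°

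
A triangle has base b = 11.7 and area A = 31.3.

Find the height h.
A = ½·b·h  ⇒  h = 2A/b = 2·31.3/11.7 = 62.6/11.7 ≈ 5.35043

h = 5.35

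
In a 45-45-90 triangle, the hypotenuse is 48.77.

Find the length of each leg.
In a 45-45-90 triangle hypotenuse = leg·√2, so leg = hypotenuse/√2.
Leg = 48.77/√2 ≈ 48.77/1.41421 ≈ 34.4856

Each leg = 34.49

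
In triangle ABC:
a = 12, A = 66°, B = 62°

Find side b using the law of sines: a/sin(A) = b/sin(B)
a/sin(A) = b/sin(B)  ⇒  b = a·sin(B)/sin(A) = 12·sin(62°)/sin(66°)
sin(62°) ≈ 0.882948, sin(66°) ≈ 0.913545
b ≈ 12·0.882948/0.913545 ≈ 10.5954/0.913545 ≈ 11.5981

b = 11.6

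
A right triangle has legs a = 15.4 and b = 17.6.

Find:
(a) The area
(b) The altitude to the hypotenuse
(a) The legs are perpendicular, so Area = ½·a·b = ½·15.4·17.6 = ½·271.04 = 135.52
(b) Hypotenuse c = √(a² + b²) = √(237.16 + 309.76) = √546.92 ≈ 23.3863
    Area = ½·c·h_c  ⇒  h_c = 2·Area/c = 271.04/23.3863 ≈ 11.5897

Area = 135.52, h_c = 11.59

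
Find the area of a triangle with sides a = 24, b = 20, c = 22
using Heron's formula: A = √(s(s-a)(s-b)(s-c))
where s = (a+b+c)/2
s = (24 + 20 + 22)/2 = 66/2 = 33
s − a = 9, s − b = 13, s − c = 11
s(s−a)(s−b)(s−c) = 33·9·13·11 = 42471
Area = √42471 ≈ 206.085

s = 33.0, Area = 206.1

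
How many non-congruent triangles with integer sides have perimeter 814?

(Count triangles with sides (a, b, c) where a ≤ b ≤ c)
Let a ≤ b ≤ c with a + b + c = 814. The only binding inequality is a + b > c, i.e. 814 − c > c, so c < 814/2; and c ≥ 814/3 since c is the largest side.
So 272 ≤ c ≤ 406. For each c, b runs from ⌈(814 − c)/2⌉ up to c (then a = 814 − b − c satisfies 1 ≤ a ≤ b automatically), giving c − ⌈(814 − c)/2⌉ + 1 choices.
Summing over c: 2 + 3 + 5 + 6 + … + 201 + 203  (135 terms, c = 272, …, 406) = 13804
Check (closed form: nearest integer to p²/48 for even p, (p+3)²/48 for odd p): 814²/48 = 662596/48 ≈ 13804.08 → 13804

13804 triangles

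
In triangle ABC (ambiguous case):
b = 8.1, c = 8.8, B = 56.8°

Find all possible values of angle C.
b/sin(B) = c/sin(C)  ⇒  sin(C) = c·sin(B)/b = 8.8·sin(56.8°)/8.1
sin(56.8°) ≈ 0.836764
sin(C) ≈ 8.8·0.836764/8.1 ≈ 7.36353/8.1 ≈ 0.909077
Candidate 1: C₁ = arcsin(0.909077) ≈ 65.3781°  →  A = 180° − 56.8° − 65.3781° ≈ 57.8219° > 0, valid
Candidate 2: C₂ = 180° − C₁ ≈ 114.622°  →  A = 180° − 56.8° − 114.622° ≈ 8.57815° > 0, valid

C = 65.38° or C = 114.6° (two solutions)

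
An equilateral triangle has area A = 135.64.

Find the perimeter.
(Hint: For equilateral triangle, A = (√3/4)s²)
A = (√3/4)s²  ⇒  s² = 4A/√3 = 4·135.64/√3 = 542.56/1.73205 ≈ 313.247
s ≈ √313.247 ≈ 17.6988
Perimeter = 3s ≈ 3·17.6988 ≈ 53.0964

Perimeter = 53.1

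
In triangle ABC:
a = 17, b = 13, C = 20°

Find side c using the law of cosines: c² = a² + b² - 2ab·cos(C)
c² = 17² + 13² − 2·17·13·cos(20°)
cos(20°) ≈ 0.939693
c² ≈ 289 + 169 − 442·(0.939693) ≈ 458 − 415.344 ≈ 42.6559
c ≈ √42.6559 ≈ 6.53115

c = 6.531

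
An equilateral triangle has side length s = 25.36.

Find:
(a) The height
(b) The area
(a) The height splits the triangle into two 30-60-90 halves: h = s·√3/2 = 25.36·1.73205/2 ≈ 43.9248/2 ≈ 21.9624
(b) Area = (√3/4)·s² = (√3/4)·25.36² = (√3/4)·643.1296 ≈ 0.433013·643.1296 ≈ 278.483

Height = 21.96, Area = 278.5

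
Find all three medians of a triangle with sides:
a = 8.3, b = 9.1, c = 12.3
Median formula: m_a = ½√(2b² + 2c² − a²) (and cyclically). a² = 68.89, b² = 82.81, c² = 151.29.
m_a = ½√(2·82.81 + 2·151.29 − 68.89) = ½√399.31 ≈ ½·19.9827 ≈ 9.99137
m_b = ½√(2·68.89 + 2·151.29 − 82.81) = ½√357.55 ≈ ½·18.909 ≈ 9.4545
m_c = ½√(2·68.89 + 2·82.81 − 151.29) = ½√152.11 ≈ ½·12.3333 ≈ 6.16664

m_a = 9.991, m_b = 9.454, m_c = 6.167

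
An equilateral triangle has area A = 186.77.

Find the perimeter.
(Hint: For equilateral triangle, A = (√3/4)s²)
A = (√3/4)s²  ⇒  s² = 4A/√3 = 4·186.77/√3 = 747.08/1.73205 ≈ 431.327
s ≈ √431.327 ≈ 20.7684
Perimeter = 3s ≈ 3·20.7684 ≈ 62.3052

Perimeter = 62.31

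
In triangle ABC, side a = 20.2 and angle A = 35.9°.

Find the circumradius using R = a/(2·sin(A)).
R = a/(2·sin(A)) = 20.2/(2·sin(35.9°))
sin(35.9°) ≈ 0.586372
R ≈ 20.2/(2·0.586372) = 20.2/1.17274 ≈ 17.2246

R = 17.22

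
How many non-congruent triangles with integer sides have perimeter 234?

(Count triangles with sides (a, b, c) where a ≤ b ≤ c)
Let a ≤ b ≤ c with a + b + c = 234. The only binding inequality is a + b > c, i.e. 234 − c > c, so c < 234/2; and c ≥ 234/3 since c is the largest side.
So 78 ≤ c ≤ 116. For each c, b runs from ⌈(234 − c)/2⌉ up to c (then a = 234 − b − c satisfies 1 ≤ a ≤ b automatically), giving c − ⌈(234 − c)/2⌉ + 1 choices.
Summing over c: 1 + 2 + 4 + 5 + … + 56 + 58  (39 terms, c = 78, …, 116) = 1141
Check (closed form: nearest integer to p²/48 for even p, (p+3)²/48 for odd p): 234²/48 = 54756/48 ≈ 1140.75 → 1141

1141 triangles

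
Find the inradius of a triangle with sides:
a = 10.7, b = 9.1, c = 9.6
r = Area/s where s is the semi-perimeter.
s = (10.7 + 9.1 + 9.6)/2 = 29.4/2 = 14.7
Area = √(s(s−a)(s−b)(s−c)) = √(14.7·4·5.6·5.1) ≈ √1679.33 ≈ 40.9796
r ≈ 40.9796/14.7 ≈ 2.78773

r = 2.788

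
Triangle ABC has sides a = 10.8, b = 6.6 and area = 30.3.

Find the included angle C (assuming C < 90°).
Area = ½·a·b·sin(C)  ⇒  sin(C) = 2·Area/(a·b) = 2·30.3/(10.8·6.6) = 60.6/71.28 ≈ 0.850168
C = arcsin(0.850168) ≈ 58.23° (taking the acute solution since C < 90°)

C = 58.23°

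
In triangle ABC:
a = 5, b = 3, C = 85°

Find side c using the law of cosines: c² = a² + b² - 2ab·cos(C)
c² = 5² + 3² − 2·5·3·cos(85°)
cos(85°) ≈ 0.0871557
c² ≈ 25 + 9 − 30·(0.0871557) ≈ 34 − 2.61467 ≈ 31.3853
c ≈ √31.3853 ≈ 5.60226

c = 5.602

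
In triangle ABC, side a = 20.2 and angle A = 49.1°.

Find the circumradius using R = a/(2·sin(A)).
R = a/(2·sin(A)) = 20.2/(2·sin(49.1°))
sin(49.1°) ≈ 0.755853
R ≈ 20.2/(2·0.755853) = 20.2/1.51171 ≈ 13.3624

R = 13.36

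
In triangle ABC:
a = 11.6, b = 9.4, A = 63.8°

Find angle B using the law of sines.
a/sin(A) = b/sin(B)  ⇒  sin(B) = b·sin(A)/a = 9.4·sin(63.8°)/11.6
sin(63.8°) ≈ 0.897258
sin(B) ≈ 9.4·0.897258/11.6 ≈ 8.43423/11.6 ≈ 0.727089
B = arcsin(0.727089) ≈ 46.6429°
(Since b ≤ a we need B ≤ A, so the obtuse alternative 180° − 46.6429° ≈ 133.357° is rejected.)

B = 46.64°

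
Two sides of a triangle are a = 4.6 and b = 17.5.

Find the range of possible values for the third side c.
Triangle inequality: |a − b| < c < a + b
|a − b| = |4.6 − 17.5| = 12.9
a + b = 4.6 + 17.5 = 22.1

12.9 < c < 22.1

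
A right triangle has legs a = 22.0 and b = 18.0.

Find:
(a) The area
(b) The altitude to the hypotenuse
(a) The legs are perpendicular, so Area = ½·a·b = ½·22.0·18.0 = ½·396 = 198
(b) Hypotenuse c = √(a² + b²) = √(484 + 324) = √808 ≈ 28.4253
    Area = ½·c·h_c  ⇒  h_c = 2·Area/c = 396/28.4253 ≈ 13.9312

Area = 198, h_c = 13.93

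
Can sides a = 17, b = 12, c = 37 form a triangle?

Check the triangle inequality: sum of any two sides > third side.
a + b vs c: 17 + 12 = 29 ≤ 37  ✗
a + c vs b: 17 + 37 = 54 > 12  ✓
b + c vs a: 12 + 37 = 49 > 17  ✓

No: 17 + 12 = 29 is not > 37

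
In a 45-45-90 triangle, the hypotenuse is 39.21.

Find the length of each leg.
In a 45-45-90 triangle hypotenuse = leg·√2, so leg = hypotenuse/√2.
Leg = 39.21/√2 ≈ 39.21/1.41421 ≈ 27.7257

Each leg = 27.73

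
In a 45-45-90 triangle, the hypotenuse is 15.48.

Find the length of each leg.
In a 45-45-90 triangle hypotenuse = leg·√2, so leg = hypotenuse/√2.
Leg = 15.48/√2 ≈ 15.48/1.41421 ≈ 10.946

Each leg = 10.95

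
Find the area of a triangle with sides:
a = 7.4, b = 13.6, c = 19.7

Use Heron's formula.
s = (7.4 + 13.6 + 19.7)/2 = 40.7/2 = 20.35
s − a = 12.95, s − b = 6.75, s − c = 0.65
s(s−a)(s−b)(s−c) = 20.35·12.95·6.75·0.65 ≈ 1156.25
Area = √1156.25 ≈ 34.0037

Area = 34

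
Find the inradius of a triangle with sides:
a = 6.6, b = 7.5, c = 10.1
r = Area/s where s is the semi-perimeter.
s = (6.6 + 7.5 + 10.1)/2 = 24.2/2 = 12.1
Area = √(s(s−a)(s−b)(s−c)) = √(12.1·5.5·4.6·2) ≈ √612.26 ≈ 24.7439
r ≈ 24.7439/12.1 ≈ 2.04495

r = 2.045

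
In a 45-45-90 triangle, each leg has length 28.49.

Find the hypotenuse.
In a 45-45-90 triangle the sides are in ratio 1 : 1 : √2, so hypotenuse = leg·√2.
Hypotenuse = 28.49·√2 ≈ 28.49·1.41421 ≈ 40.2909

Hypotenuse = 28.49√2 = 40.29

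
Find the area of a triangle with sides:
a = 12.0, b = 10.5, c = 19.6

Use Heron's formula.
s = (12.0 + 10.5 + 19.6)/2 = 42.1/2 = 21.05
s − a = 9.05, s − b = 10.55, s − c = 1.45
s(s−a)(s−b)(s−c) = 21.05·9.05·10.55·1.45 ≈ 2914.21
Area = √2914.21 ≈ 53.9834

Area = 53.98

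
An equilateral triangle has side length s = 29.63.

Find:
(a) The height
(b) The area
(a) The height splits the triangle into two 30-60-90 halves: h = s·√3/2 = 29.63·1.73205/2 ≈ 51.3207/2 ≈ 25.6603
(b) Area = (√3/4)·s² = (√3/4)·29.63² = (√3/4)·877.9369 ≈ 0.433013·877.9369 ≈ 380.158

Height = 25.66, Area = 380.2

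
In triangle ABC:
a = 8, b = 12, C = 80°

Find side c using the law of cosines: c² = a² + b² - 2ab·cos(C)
c² = 8² + 12² − 2·8·12·cos(80°)
cos(80°) ≈ 0.173648
c² ≈ 64 + 144 − 192·(0.173648) ≈ 208 − 33.3405 ≈ 174.66
c ≈ √174.66 ≈ 13.2159

c = 13.22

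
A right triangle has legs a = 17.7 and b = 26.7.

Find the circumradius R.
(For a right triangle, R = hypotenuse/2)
Hypotenuse c = √(a² + b²) = √(313.29 + 712.89) = √1026.18 ≈ 32.034
R = c/2 ≈ 32.034/2 ≈ 16.017

R = 16.02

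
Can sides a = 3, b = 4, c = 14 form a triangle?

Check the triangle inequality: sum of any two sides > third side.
a + b vs c: 3 + 4 = 7 ≤ 14  ✗
a + c vs b: 3 + 14 = 17 > 4  ✓
b + c vs a: 4 + 14 = 18 > 3  ✓

No: 3 + 4 = 7 is not > 14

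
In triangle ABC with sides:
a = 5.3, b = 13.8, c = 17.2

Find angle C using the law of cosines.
c² = a² + b² − 2ab·cos(C)  ⇒  cos(C) = (a² + b² − c²)/(2ab)
cos(C) = (5.3² + 13.8² − 17.2²)/(2·5.3·13.8) = (28.09 + 190.44 − 295.84)/146.28 = -77.31/146.28 ≈ -0.528507
C = arccos(-0.528507) ≈ 121.905°

C = 121.9°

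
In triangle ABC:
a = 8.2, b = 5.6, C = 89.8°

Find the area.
Two sides and the included angle (SAS): A = ½·a·b·sin(C) = ½·8.2·5.6·sin(89.8°)
sin(89.8°) ≈ 0.999994
A ≈ ½·45.92·0.999994 = 22.96·0.999994 ≈ 22.9599

Area = 22.96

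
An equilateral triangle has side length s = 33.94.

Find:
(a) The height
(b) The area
(a) The height splits the triangle into two 30-60-90 halves: h = s·√3/2 = 33.94·1.73205/2 ≈ 58.7858/2 ≈ 29.3929
(b) Area = (√3/4)·s² = (√3/4)·33.94² = (√3/4)·1151.9236 ≈ 0.433013·1151.9236 ≈ 498.798

Height = 29.39, Area = 498.8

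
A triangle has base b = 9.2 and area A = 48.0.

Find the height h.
A = ½·b·h  ⇒  h = 2A/b = 2·48.0/9.2 = 96/9.2 ≈ 10.4348

h = 10.43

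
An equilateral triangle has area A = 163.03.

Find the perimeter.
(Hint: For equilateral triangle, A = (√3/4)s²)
A = (√3/4)s²  ⇒  s² = 4A/√3 = 4·163.03/√3 = 652.12/1.73205 ≈ 376.502
s ≈ √376.502 ≈ 19.4037
Perimeter = 3s ≈ 3·19.4037 ≈ 58.211

Perimeter = 58.21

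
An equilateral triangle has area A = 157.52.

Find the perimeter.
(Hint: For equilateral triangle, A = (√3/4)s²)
A = (√3/4)s²  ⇒  s² = 4A/√3 = 4·157.52/√3 = 630.08/1.73205 ≈ 363.777
s ≈ √363.777 ≈ 19.0729
Perimeter = 3s ≈ 3·19.0729 ≈ 57.2188

Perimeter = 57.22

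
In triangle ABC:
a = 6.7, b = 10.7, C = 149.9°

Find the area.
Two sides and the included angle (SAS): A = ½·a·b·sin(C) = ½·6.7·10.7·sin(149.9°)
sin(149.9°) ≈ 0.501511
A ≈ ½·71.69·0.501511 = 35.845·0.501511 ≈ 17.9767

Area = 17.98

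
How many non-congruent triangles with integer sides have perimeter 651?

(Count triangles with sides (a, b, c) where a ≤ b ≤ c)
Let a ≤ b ≤ c with a + b + c = 651. The only binding inequality is a + b > c, i.e. 651 − c > c, so c < 651/2; and c ≥ 651/3 since c is the largest side.
So 217 ≤ c ≤ 325. For each c, b runs from ⌈(651 − c)/2⌉ up to c (then a = 651 − b − c satisfies 1 ≤ a ≤ b automatically), giving c − ⌈(651 − c)/2⌉ + 1 choices.
Summing over c: 1 + 2 + 4 + 5 + … + 161 + 163  (109 terms, c = 217, …, 325) = 8911
Check (closed form: nearest integer to p²/48 for even p, (p+3)²/48 for odd p): (651+3)²/48 = 654²/48 = 427716/48 ≈ 8910.75 → 8911

8911 triangles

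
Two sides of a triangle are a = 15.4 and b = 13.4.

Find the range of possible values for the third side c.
Triangle inequality: |a − b| < c < a + b
|a − b| = |15.4 − 13.4| = 2
a + b = 15.4 + 13.4 = 28.8

2 < c < 28.8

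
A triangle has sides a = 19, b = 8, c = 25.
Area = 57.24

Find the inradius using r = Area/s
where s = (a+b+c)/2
s = (19 + 8 + 25)/2 = 52/2 = 26
r = Area/s = 57.24/26 ≈ 2.20154

r = 2.202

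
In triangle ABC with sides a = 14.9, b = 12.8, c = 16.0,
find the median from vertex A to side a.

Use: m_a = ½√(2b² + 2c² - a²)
m_a = ½√(2·12.8² + 2·16.0² − 14.9²) = ½√(2·163.84 + 2·256 − 222.01) = ½√(327.68 + 512 − 222.01) = ½√617.67
√617.67 ≈ 24.853, so m_a ≈ 12.4265

m_a = 12.43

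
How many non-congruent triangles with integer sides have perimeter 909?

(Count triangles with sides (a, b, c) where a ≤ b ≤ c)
Let a ≤ b ≤ c with a + b + c = 909. The only binding inequality is a + b > c, i.e. 909 − c > c, so c < 909/2; and c ≥ 909/3 since c is the largest side.
So 303 ≤ c ≤ 454. For each c, b runs from ⌈(909 − c)/2⌉ up to c (then a = 909 − b − c satisfies 1 ≤ a ≤ b automatically), giving c − ⌈(909 − c)/2⌉ + 1 choices.
Summing over c: 1 + 2 + 4 + 5 + … + 226 + 227  (152 terms, c = 303, …, 454) = 17328
Check (closed form: nearest integer to p²/48 for even p, (p+3)²/48 for odd p): (909+3)²/48 = 912²/48 = 831744/48 ≈ 17328.00 → 17328

17328 triangles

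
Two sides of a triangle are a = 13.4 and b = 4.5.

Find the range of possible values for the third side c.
Triangle inequality: |a − b| < c < a + b
|a − b| = |13.4 − 4.5| = 8.9
a + b = 13.4 + 4.5 = 17.9

8.9 < c < 17.9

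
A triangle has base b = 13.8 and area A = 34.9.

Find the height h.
A = ½·b·h  ⇒  h = 2A/b = 2·34.9/13.8 = 69.8/13.8 ≈ 5.05797

h = 5.058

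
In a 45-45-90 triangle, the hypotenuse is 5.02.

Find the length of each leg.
In a 45-45-90 triangle hypotenuse = leg·√2, so leg = hypotenuse/√2.
Leg = 5.02/√2 ≈ 5.02/1.41421 ≈ 3.54968

Each leg = 3.55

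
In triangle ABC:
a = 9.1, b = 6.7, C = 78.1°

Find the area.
Two sides and the included angle (SAS): A = ½·a·b·sin(C) = ½·9.1·6.7·sin(78.1°)
sin(78.1°) ≈ 0.978509
A ≈ ½·60.97·0.978509 = 30.485·0.978509 ≈ 29.8298

Area = 29.83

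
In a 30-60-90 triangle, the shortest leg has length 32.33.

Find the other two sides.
In a 30-60-90 triangle the sides are in ratio 1 : √3 : 2 (short leg : long leg : hypotenuse).
Long leg = 32.33·√3 ≈ 32.33·1.73205 ≈ 55.9972
Hypotenuse = 2·32.33 = 64.66

Long leg = 32.33√3 = 56, Hypotenuse = 64.66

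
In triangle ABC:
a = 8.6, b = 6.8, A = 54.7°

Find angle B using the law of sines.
a/sin(A) = b/sin(B)  ⇒  sin(B) = b·sin(A)/a = 6.8·sin(54.7°)/8.6
sin(54.7°) ≈ 0.816138
sin(B) ≈ 6.8·0.816138/8.6 ≈ 5.54974/8.6 ≈ 0.645318
B = arcsin(0.645318) ≈ 40.1895°
(Since b ≤ a we need B ≤ A, so the obtuse alternative 180° − 40.1895° ≈ 139.81° is rejected.)

B = 40.19°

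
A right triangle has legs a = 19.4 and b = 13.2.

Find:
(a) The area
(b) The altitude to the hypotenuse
(a) The legs are perpendicular, so Area = ½·a·b = ½·19.4·13.2 = ½·256.08 = 128.04
(b) Hypotenuse c = √(a² + b²) = √(376.36 + 174.24) = √550.6 ≈ 23.4649
    Area = ½·c·h_c  ⇒  h_c = 2·Area/c = 256.08/23.4649 ≈ 10.9133

Area = 128.04, h_c = 10.91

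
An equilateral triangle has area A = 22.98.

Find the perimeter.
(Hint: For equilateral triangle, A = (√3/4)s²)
A = (√3/4)s²  ⇒  s² = 4A/√3 = 4·22.98/√3 = 91.92/1.73205 ≈ 53.07
s ≈ √53.07 ≈ 7.28492
Perimeter = 3s ≈ 3·7.28492 ≈ 21.8548

Perimeter = 21.85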